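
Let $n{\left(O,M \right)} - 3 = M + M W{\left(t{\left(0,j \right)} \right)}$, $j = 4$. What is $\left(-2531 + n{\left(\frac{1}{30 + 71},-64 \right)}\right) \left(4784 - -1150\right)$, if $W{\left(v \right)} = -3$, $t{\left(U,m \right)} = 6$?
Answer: $-14241600$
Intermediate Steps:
$n{\left(O,M \right)} = 3 - 2 M$ ($n{\left(O,M \right)} = 3 + \left(M + M \left(-3\right)\right) = 3 + \left(M - 3 M\right) = 3 - 2 M$)
$\left(-2531 + n{\left(\frac{1}{30 + 71},-64 \right)}\right) \left(4784 - -1150\right) = \left(-2531 + \left(3 - -128\right)\right) \left(4784 - -1150\right) = \left(-2531 + \left(3 + 128\right)\right) \left(4784 + 1150\right) = \left(-2531 + 131\right) 5934 = \left(-2400\right) 5934 = -14241600$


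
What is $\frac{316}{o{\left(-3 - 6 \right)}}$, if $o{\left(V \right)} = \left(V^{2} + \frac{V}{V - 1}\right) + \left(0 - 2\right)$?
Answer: $\frac{3160}{799} \approx 3.9549$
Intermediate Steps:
$o{\left(V \right)} = -2 + V^{2} + \frac{V}{-1 + V}$ ($o{\left(V \right)} = \left(V^{2} + \frac{V}{-1 + V}\right) + \left(0 - 2\right) = \left(V^{2} + \frac{V}{-1 + V}\right) - 2 = -2 + V^{2} + \frac{V}{-1 + V}$)
$\frac{316}{o{\left(-3 - 6 \right)}} = \frac{316}{\frac{1}{-1 - 9} \left(2 + \left(-3 - 6\right)^{3} - \left(-3 - 6\right) - \left(-3 - 6\right)^{2}\right)} = \frac{316}{\frac{1}{-1 - 9} \left(2 + \left(-9\right)^{3} - -9 - \left(-9\right)^{2}\right)} = \frac{316}{\frac{1}{-10} \left(2 - 729 + 9 - 81\right)} = \frac{316}{\left(- \frac{1}{10}\right) \left(2 - 729 + 9 - 81\right)} = \frac{316}{\left(- \frac{1}{10}\right) \left(-799\right)} = \frac{316}{\frac{799}{10}} = 316 \cdot \frac{10}{799} = \frac{3160}{799}$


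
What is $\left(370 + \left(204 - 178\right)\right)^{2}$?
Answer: $156816$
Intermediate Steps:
$\left(370 + \left(204 - 178\right)\right)^{2} = \left(370 + 26\right)^{2} = 396^{2} = 156816$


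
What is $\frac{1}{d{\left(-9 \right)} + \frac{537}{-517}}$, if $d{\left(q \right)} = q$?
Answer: $- \frac{517}{5190} \approx -0.099615$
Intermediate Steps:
$\frac{1}{d{\left(-9 \right)} + \frac{537}{-517}} = \frac{1}{-9 + \frac{537}{-517}} = \frac{1}{-9 + 537 \left(- \frac{1}{517}\right)} = \frac{1}{-9 - \frac{537}{517}} = \frac{1}{- \frac{5190}{517}} = - \frac{517}{5190}$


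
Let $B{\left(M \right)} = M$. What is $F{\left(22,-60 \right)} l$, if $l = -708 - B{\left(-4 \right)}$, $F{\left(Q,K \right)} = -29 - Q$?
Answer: $35904$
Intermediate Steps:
$l = -704$ ($l = -708 - -4 = -708 + 4 = -704$)
$F{\left(22,-60 \right)} l = \left(-29 - 22\right) \left(-704\right) = \left(-51\right) \left(-704\right) = 35904$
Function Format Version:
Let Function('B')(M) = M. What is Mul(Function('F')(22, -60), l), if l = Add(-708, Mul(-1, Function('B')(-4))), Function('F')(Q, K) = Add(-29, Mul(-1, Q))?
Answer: 35904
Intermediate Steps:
l = -704 (l = Add(-708, Mul(-1, -4)) = Add(-708, 4) = -704)
Mul(Function('F')(22, -60), l) = Mul(Add(-29, Mul(-1, 22)), -704) = Mul(Add(-29, -22), -704) = Mul(-51, -704) = 35904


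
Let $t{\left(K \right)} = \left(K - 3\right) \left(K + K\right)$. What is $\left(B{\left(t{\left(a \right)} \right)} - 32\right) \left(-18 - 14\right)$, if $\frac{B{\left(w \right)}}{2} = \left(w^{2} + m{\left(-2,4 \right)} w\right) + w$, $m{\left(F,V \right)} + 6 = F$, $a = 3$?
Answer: $1024$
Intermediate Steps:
$t{\left(K \right)} = 2 K \left(-3 + K\right)$ ($t{\left(K \right)} = \left(-3 + K\right) 2 K = 2 K \left(-3 + K\right)$)
$m{\left(F,V \right)} = -6 + F$
$B{\left(w \right)} = - 14 w + 2 w^{2}$ ($B{\left(w \right)} = 2 \left(\left(w^{2} + \left(-6 - 2\right) w\right) + w\right) = 2 \left(\left(w^{2} - 8 w\right) + w\right) = 2 \left(w^{2} - 7 w\right) = - 14 w + 2 w^{2}$)
$\left(B{\left(t{\left(a \right)} \right)} - 32\right) \left(-18 - 14\right) = \left(2 \cdot 2 \cdot 3 \left(-3 + 3\right) \left(-7 + 2 \cdot 3 \left(-3 + 3\right)\right) - 32\right) \left(-18 - 14\right) = \left(2 \cdot 2 \cdot 3 \cdot 0 \left(-7 + 2 \cdot 3 \cdot 0\right) - 32\right) \left(-32\right) = \left(2 \cdot 0 \left(-7 + 0\right) - 32\right) \left(-32\right) = \left(2 \cdot 0 \left(-7\right) - 32\right) \left(-32\right) = \left(0 - 32\right) \left(-32\right) = \left(-32\right) \left(-32\right) = 1024$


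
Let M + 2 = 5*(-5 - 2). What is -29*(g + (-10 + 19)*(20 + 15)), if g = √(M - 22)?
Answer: -9135 - 29*I*√59 ≈ -9135.0 - 222.75*I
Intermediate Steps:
M = -37 (M = -2 + 5*(-5 - 2) = -2 + 5*(-7) = -2 - 35 = -37)
g = I*√59 (g = √(-37 - 22) = √(-59) = I*√59 ≈ 7.6811*I)
-29*(g + (-10 + 19)*(20 + 15)) = -29*(I*√59 + (-10 + 19)*(20 + 15)) = -29*(I*√59 + 9*35) = -29*(I*√59 + 315) = -29*(315 + I*√59) = -9135 - 29*I*√59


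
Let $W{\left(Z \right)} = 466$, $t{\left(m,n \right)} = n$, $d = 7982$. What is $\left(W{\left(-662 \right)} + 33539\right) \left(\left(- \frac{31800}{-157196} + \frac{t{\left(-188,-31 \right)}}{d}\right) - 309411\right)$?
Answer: $- \frac{253879784345537295}{24129586} \approx -1.0522 \cdot 10^{10}$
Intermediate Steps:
$\left(W{\left(-662 \right)} + 33539\right) \left(\left(- \frac{31800}{-157196} + \frac{t{\left(-188,-31 \right)}}{d}\right) - 309411\right) = \left(466 + 33539\right) \left(\left(- \frac{31800}{-157196} - \frac{31}{7982}\right) - 309411\right) = 34005 \left(\left(\left(-31800\right) \left(- \frac{1}{157196}\right) - \frac{31}{7982}\right) - 309411\right) = 34005 \left(\left(\frac{7950}{39299} - \frac{31}{7982}\right) - 309411\right) = 34005 \left(\frac{4787587}{24129586} - 309411\right) = 34005 \left(- \frac{7465954546259}{24129586}\right) = - \frac{253879784345537295}{24129586}$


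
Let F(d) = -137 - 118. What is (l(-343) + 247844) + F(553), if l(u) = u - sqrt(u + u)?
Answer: 247246 - 7*I*sqrt(14) ≈ 2.4725e+5 - 26.192*I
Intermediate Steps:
F(d) = -255
l(u) = u - sqrt(2)*sqrt(u) (l(u) = u - sqrt(2*u) = u - sqrt(2)*sqrt(u))
(l(-343) + 247844) + F(553) = ((-343 - sqrt(2)*sqrt(-343)) + 247844) - 255 = ((-343 - sqrt(2)*7*I*sqrt(7)) + 247844) - 255 = ((-343 - 7*I*sqrt(14)) + 247844) - 255 = (247501 - 7*I*sqrt(14)) - 255 = 247246 - 7*I*sqrt(14)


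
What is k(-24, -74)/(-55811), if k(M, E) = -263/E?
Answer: -263/4130014 ≈ -6.3680e-5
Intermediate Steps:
k(-24, -74)/(-55811) = -263/(-74)/(-55811) = -263*(-1/74)*(-1/55811) = (263/74)*(-1/55811) = -263/4130014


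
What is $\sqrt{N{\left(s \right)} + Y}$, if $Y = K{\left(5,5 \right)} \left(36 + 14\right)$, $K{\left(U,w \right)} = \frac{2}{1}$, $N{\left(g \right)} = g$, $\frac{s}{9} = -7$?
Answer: $\sqrt{37} \approx 6.0828$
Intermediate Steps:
$s = -63$ ($s = 9 \left(-7\right) = -63$)
$K{\left(U,w \right)} = 2$ ($K{\left(U,w \right)} = 2 \cdot 1 = 2$)
$Y = 100$ ($Y = 2 \left(36 + 14\right) = 2 \cdot 50 = 100$)
$\sqrt{N{\left(s \right)} + Y} = \sqrt{-63 + 100} = \sqrt{37}$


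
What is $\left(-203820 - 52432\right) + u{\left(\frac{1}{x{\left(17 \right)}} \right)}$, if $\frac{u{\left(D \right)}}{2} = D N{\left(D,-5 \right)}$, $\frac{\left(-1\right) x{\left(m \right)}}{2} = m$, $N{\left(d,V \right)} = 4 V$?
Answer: $- \frac{4356264}{17} \approx -2.5625 \cdot 10^{5}$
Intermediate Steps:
$x{\left(m \right)} = - 2 m$
$u{\left(D \right)} = - 40 D$ ($u{\left(D \right)} = 2 D 4 \left(-5\right) = 2 D \left(-20\right) = 2 \left(- 20 D\right) = - 40 D$)
$\left(-203820 - 52432\right) + u{\left(\frac{1}{x{\left(17 \right)}} \right)} = \left(-203820 - 52432\right) - \frac{40}{\left(-2\right) 17} = -256252 - \frac{40}{-34} = -256252 - - \frac{20}{17} = -256252 + \frac{20}{17} = - \frac{4356264}{17}$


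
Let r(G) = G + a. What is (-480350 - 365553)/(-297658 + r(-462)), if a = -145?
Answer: 49759/17545 ≈ 2.8361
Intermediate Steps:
r(G) = -145 + G (r(G) = G - 145 = -145 + G)
(-480350 - 365553)/(-297658 + r(-462)) = (-480350 - 365553)/(-297658 + (-145 - 462)) = -845903/(-297658 - 607) = -845903/(-298265) = -845903*(-1/298265) = 49759/17545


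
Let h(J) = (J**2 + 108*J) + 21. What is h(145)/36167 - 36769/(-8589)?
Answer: 1645092257/310638363 ≈ 5.2958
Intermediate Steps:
h(J) = 21 + J**2 + 108*J
h(145)/36167 - 36769/(-8589) = (21 + 145**2 + 108*145)/36167 - 36769/(-8589) = (21 + 21025 + 15660)*(1/36167) - 36769*(-1/8589) = 36706*(1/36167) + 36769/8589 = 36706/36167 + 36769/8589 = 1645092257/310638363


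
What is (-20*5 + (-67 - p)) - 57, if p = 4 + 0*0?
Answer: -228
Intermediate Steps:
p = 4 (p = 4 + 0 = 4)
(-20*5 + (-67 - p)) - 57 = (-20*5 + (-67 - 1*4)) - 57 = (-100 + (-67 - 4)) - 57 = (-100 - 71) - 57 = -171 - 57 = -228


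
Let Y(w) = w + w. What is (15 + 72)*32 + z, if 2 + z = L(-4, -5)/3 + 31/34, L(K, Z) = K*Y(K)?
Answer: 284945/102 ≈ 2793.6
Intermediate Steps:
Y(w) = 2*w
L(K, Z) = 2*K**2 (L(K, Z) = K*(2*K) = 2*K**2)
z = 977/102 (z = -2 + ((2*(-4)**2)/3 + 31/34) = -2 + ((2*16)*(1/3) + 31*(1/34)) = -2 + (32*(1/3) + 31/34) = -2 + (32/3 + 31/34) = -2 + 1181/102 = 977/102 ≈ 9.5784)
(15 + 72)*32 + z = (15 + 72)*32 + 977/102 = 87*32 + 977/102 = 2784 + 977/102 = 284945/102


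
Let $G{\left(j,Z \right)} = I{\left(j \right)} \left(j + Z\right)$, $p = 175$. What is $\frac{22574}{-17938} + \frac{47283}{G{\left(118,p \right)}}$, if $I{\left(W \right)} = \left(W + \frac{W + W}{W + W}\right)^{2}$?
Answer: $- \frac{46407634424}{37213932637} \approx -1.247$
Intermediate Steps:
$I{\left(W \right)} = \left(1 + W\right)^{2}$ ($I{\left(W \right)} = \left(W + \frac{2 W}{2 W}\right)^{2} = \left(W + 2 W \frac{1}{2 W}\right)^{2} = \left(W + 1\right)^{2} = \left(1 + W\right)^{2}$)
$G{\left(j,Z \right)} = \left(1 + j\right)^{2} \left(Z + j\right)$ ($G{\left(j,Z \right)} = \left(1 + j\right)^{2} \left(j + Z\right) = \left(1 + j\right)^{2} \left(Z + j\right)$)
$\frac{22574}{-17938} + \frac{47283}{G{\left(118,p \right)}} = \frac{22574}{-17938} + \frac{47283}{\left(1 + 118\right)^{2} \left(175 + 118\right)} = 22574 \left(- \frac{1}{17938}\right) + \frac{47283}{119^{2} \cdot 293} = - \frac{11287}{8969} + \frac{47283}{14161 \cdot 293} = - \frac{11287}{8969} + \frac{47283}{4149173} = - \frac{46407634424}{37213932637}$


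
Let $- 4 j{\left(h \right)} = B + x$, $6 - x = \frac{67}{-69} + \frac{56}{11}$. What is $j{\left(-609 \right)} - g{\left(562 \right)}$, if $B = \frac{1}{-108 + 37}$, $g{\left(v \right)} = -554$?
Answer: $\frac{59658733}{107778} \approx 553.53$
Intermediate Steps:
$B = - \frac{1}{71}$ ($B = \frac{1}{-71} = - \frac{1}{71} \approx -0.014085$)
$x = \frac{1427}{759}$ ($x = 6 - \left(\frac{67}{-69} + \frac{56}{11}\right) = 6 - \left(67 \left(- \frac{1}{69}\right) + 56 \cdot \frac{1}{11}\right) = 6 - \left(- \frac{67}{69} + \frac{56}{11}\right) = 6 - \frac{3127}{759} = \frac{1427}{759} \approx 1.8801$)
$j{\left(h \right)} = - \frac{50279}{107778}$ ($j{\left(h \right)} = - \frac{- \frac{1}{71} + \frac{1427}{759}}{4} = \left(- \frac{1}{4}\right) \frac{100558}{53889} = - \frac{50279}{107778}$)
$j{\left(-609 \right)} - g{\left(562 \right)} = - \frac{50279}{107778} - -554 = - \frac{50279}{107778} + 554 = \frac{59658733}{107778}$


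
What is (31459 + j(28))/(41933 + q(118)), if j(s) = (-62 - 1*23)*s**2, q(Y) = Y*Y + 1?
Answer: -35181/55858 ≈ -0.62983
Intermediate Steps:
q(Y) = 1 + Y**2 (q(Y) = Y**2 + 1 = 1 + Y**2)
j(s) = -85*s**2 (j(s) = (-62 - 23)*s**2 = -85*s**2)
(31459 + j(28))/(41933 + q(118)) = (31459 - 85*28**2)/(41933 + (1 + 118**2)) = (31459 - 85*784)/(41933 + (1 + 13924)) = (31459 - 66640)/(41933 + 13925) = -35181/55858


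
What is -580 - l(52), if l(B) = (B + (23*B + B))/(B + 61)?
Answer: -66840/113 ≈ -591.50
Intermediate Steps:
l(B) = 25*B/(61 + B) (l(B) = (B + 24*B)/(61 + B) = (25*B)/(61 + B) = 25*B/(61 + B))
-580 - l(52) = -580 - 25*52/(61 + 52) = -580 - 25*52/113 = -580 - 1*1300/113 = -580 - 1300/113 = -66840/113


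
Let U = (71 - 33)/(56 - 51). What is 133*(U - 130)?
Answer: -81396/5 ≈ -16279.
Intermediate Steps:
U = 38/5 ≈ 7.6000
133*(U - 130) = 133*(38/5 - 130) = 133*(-612/5) = -81396/5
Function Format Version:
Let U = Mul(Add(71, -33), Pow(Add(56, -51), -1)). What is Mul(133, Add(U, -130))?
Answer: Rational(-81396, 5) ≈ -16279.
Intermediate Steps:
U = Rational(38, 5) (U = Mul(38, Pow(5, -1)) = Mul(38, Rational(1, 5)) = Rational(38, 5) ≈ 7.6000)
Mul(133, Add(U, -130)) = Mul(133, Add(Rational(38, 5), -130)) = Mul(133, Rational(-612, 5)) = Rational(-81396, 5)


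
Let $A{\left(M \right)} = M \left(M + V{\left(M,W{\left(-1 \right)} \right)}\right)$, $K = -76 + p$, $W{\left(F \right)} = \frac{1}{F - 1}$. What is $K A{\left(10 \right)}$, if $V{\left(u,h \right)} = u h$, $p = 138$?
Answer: $3100$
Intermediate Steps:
$W{\left(F \right)} = \frac{1}{-1 + F}$
$K = 62$ ($K = -76 + 138 = 62$)
$V{\left(u,h \right)} = h u$
$A{\left(M \right)} = \frac{M^{2}}{2}$ ($A{\left(M \right)} = M \left(M + \frac{M}{-1 - 1}\right) = M \left(M + \frac{M}{-2}\right) = M \left(M - \frac{M}{2}\right) = M \frac{M}{2} = \frac{M^{2}}{2}$)
$K A{\left(10 \right)} = 62 \frac{10^{2}}{2} = 62 \cdot \frac{1}{2} \cdot 100 = 62 \cdot 50 = 3100$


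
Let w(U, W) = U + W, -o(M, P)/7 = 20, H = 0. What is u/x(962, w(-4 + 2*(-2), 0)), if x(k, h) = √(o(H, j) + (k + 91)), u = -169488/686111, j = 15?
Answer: -15408*√913/56947213 ≈ -0.0081754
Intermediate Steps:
o(M, P) = -140 (o(M, P) = -7*20 = -140)
u = -169488/686111 (u = -169488*1/686111 = -169488/686111 ≈ -0.24703)
x(k, h) = √(-49 + k) (x(k, h) = √(-140 + (k + 91)) = √(-140 + (91 + k)) = √(-49 + k))
u/x(962, w(-4 + 2*(-2), 0)) = -169488/(686111*√(-49 + 962)) = -169488*√913/913/686111 = -15408*√913/56947213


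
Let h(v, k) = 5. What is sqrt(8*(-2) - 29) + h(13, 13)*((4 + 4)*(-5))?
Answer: -200 + 3*I*sqrt(5) ≈ -200.0 + 6.7082*I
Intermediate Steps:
sqrt(8*(-2) - 29) + h(13, 13)*((4 + 4)*(-5)) = sqrt(8*(-2) - 29) + 5*((4 + 4)*(-5)) = sqrt(-16 - 29) + 5*(8*(-5)) = sqrt(-45) + 5*(-40) = 3*I*sqrt(5) - 200 = -200 + 3*I*sqrt(5)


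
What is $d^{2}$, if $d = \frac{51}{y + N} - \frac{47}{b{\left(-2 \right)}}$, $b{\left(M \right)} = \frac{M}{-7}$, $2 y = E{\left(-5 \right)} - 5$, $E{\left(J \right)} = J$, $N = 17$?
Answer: $\frac{410881}{16} \approx 25680.0$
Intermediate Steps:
$y = -5$ ($y = \frac{-5 - 5}{2} = \frac{1}{2} \left(-10\right) = -5$)
$b{\left(M \right)} = - \frac{M}{7}$ ($b{\left(M \right)} = M \left(- \frac{1}{7}\right) = - \frac{M}{7}$)
$d = - \frac{641}{4}$ ($d = \frac{51}{-5 + 17} - \frac{47}{\left(- \frac{1}{7}\right) \left(-2\right)} = \frac{51}{12} - \frac{47}{\frac{2}{7}} = 51 \cdot \frac{1}{12} - \frac{329}{2} = \frac{17}{4} - \frac{329}{2} = - \frac{641}{4} \approx -160.25$)
$d^{2} = \left(- \frac{641}{4}\right)^{2} = \frac{410881}{16}$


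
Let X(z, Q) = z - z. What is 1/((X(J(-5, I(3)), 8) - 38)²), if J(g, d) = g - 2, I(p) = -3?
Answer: 1/1444 ≈ 0.00069252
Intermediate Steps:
J(g, d) = -2 + g
X(z, Q) = 0
1/((X(J(-5, I(3)), 8) - 38)²) = 1/((0 - 38)²) = 1/((-38)²) = 1/1444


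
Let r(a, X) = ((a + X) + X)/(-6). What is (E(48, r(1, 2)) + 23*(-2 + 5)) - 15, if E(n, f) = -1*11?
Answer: 43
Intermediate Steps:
r(a, X) = -X/3 - a/6 (r(a, X) = ((X + a) + X)*(-⅙) = (a + 2*X)*(-⅙) = -X/3 - a/6)
E(n, f) = -11
(E(48, r(1, 2)) + 23*(-2 + 5)) - 15 = (-11 + 23*(-2 + 5)) - 15 = (-11 + 23*3) - 15 = (-11 + 69) - 15 = 58 - 15 = 43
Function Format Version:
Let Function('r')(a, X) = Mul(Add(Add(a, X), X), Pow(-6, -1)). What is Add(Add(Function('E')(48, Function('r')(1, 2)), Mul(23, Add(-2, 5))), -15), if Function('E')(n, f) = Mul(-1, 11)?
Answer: 43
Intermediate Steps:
Function('r')(a, X) = Add(Mul(Rational(-1, 3), X), Mul(Rational(-1, 6), a)) (Function('r')(a, X) = Mul(Add(Add(X, a), X), Rational(-1, 6)) = Mul(Add(a, Mul(2, X)), Rational(-1, 6)) = Add(Mul(Rational(-1, 3), X), Mul(Rational(-1, 6), a)))
Function('E')(n, f) = -11
Add(Add(Function('E')(48, Function('r')(1, 2)), Mul(23, Add(-2, 5))), -15) = Add(Add(-11, Mul(23, Add(-2, 5))), -15) = Add(Add(-11, Mul(23, 3)), -15) = Add(Add(-11, 69), -15) = Add(58, -15) = 43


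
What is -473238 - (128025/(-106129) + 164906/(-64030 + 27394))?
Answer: -919997186492849/1944071022 ≈ -4.7323e+5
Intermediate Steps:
-473238 - (128025/(-106129) + 164906/(-64030 + 27394)) = -473238 - (128025*(-1/106129) + 164906/(-36636)) = -473238 - (-128025/106129 + 164906*(-1/36636)) = -473238 - (-128025/106129 - 82453/18318) = -473238 - 1*(-11095816387/1944071022) = -473238 + 11095816387/1944071022 = -919997186492849/1944071022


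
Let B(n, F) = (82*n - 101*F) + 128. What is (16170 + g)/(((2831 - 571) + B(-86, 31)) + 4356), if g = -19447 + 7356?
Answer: -4079/3439 ≈ -1.1861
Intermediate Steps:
B(n, F) = 128 - 101*F + 82*n (B(n, F) = (-101*F + 82*n) + 128 = 128 - 101*F + 82*n)
g = -12091
(16170 + g)/(((2831 - 571) + B(-86, 31)) + 4356) = (16170 - 12091)/(((2831 - 571) + (128 - 101*31 + 82*(-86))) + 4356) = 4079/((2260 + (128 - 3131 - 7052)) + 4356) = 4079/((2260 - 10055) + 4356) = 4079/(-7795 + 4356) = 4079/(-3439) = 4079*(-1/3439) = -4079/3439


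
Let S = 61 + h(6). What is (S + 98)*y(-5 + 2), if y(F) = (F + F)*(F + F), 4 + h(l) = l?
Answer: 5796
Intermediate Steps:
h(l) = -4 + l
S = 63 (S = 61 + (-4 + 6) = 61 + 2 = 63)
y(F) = 4*F² (y(F) = (2*F)*(2*F) = 4*F²)
(S + 98)*y(-5 + 2) = (63 + 98)*(4*(-5 + 2)²) = 161*(4*(-3)²) = 161*(4*9) = 161*36 = 5796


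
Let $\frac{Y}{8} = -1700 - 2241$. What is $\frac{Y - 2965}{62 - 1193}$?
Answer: $\frac{34493}{1131} \approx 30.498$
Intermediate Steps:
$Y = -31528$ ($Y = 8 \left(-1700 - 2241\right) = 8 \left(-3941\right) = -31528$)
$\frac{Y - 2965}{62 - 1193} = \frac{-31528 - 2965}{62 - 1193} = - \frac{34493}{-1131} = \left(-34493\right) \left(- \frac{1}{1131}\right) = \frac{34493}{1131}$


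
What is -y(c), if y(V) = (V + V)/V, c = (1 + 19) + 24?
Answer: -2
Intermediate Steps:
c = 44 (c = 20 + 24 = 44)
y(V) = 2 (y(V) = (2*V)/V = 2)
-y(c) = -1*2 = -2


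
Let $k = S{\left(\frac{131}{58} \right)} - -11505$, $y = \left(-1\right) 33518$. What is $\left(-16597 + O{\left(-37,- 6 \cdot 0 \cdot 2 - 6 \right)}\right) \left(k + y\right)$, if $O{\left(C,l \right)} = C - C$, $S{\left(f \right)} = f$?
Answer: $\frac{21188111931}{58} \approx 3.6531 \cdot 10^{8}$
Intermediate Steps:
$O{\left(C,l \right)} = 0$
$y = -33518$
$k = \frac{667421}{58}$ ($k = \frac{131}{58} - -11505 = 131 \cdot \frac{1}{58} + 11505 = \frac{131}{58} + 11505 = \frac{667421}{58} \approx 11507.0$)
$\left(-16597 + O{\left(-37,- 6 \cdot 0 \cdot 2 - 6 \right)}\right) \left(k + y\right) = \left(-16597 + 0\right) \left(\frac{667421}{58} - 33518\right) = \left(-16597\right) \left(- \frac{1276623}{58}\right) = \frac{21188111931}{58}$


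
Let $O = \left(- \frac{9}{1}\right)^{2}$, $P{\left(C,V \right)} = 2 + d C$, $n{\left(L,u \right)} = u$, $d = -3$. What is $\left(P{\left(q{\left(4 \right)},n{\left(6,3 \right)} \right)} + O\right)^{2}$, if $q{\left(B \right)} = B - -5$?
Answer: $3136$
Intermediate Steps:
$q{\left(B \right)} = 5 + B$ ($q{\left(B \right)} = B + 5 = 5 + B$)
$P{\left(C,V \right)} = 2 - 3 C$
$O = 81$ ($O = \left(\left(-9\right) 1\right)^{2} = \left(-9\right)^{2} = 81$)
$\left(P{\left(q{\left(4 \right)},n{\left(6,3 \right)} \right)} + O\right)^{2} = \left(\left(2 - 3 \left(5 + 4\right)\right) + 81\right)^{2} = \left(\left(2 - 27\right) + 81\right)^{2} = \left(-25 + 81\right)^{2} = 56^{2} = 3136$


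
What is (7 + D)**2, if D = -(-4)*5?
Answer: 729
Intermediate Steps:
D = 20 (D = -1*(-20) = 20)
(7 + D)**2 = (7 + 20)**2 = 27**2 = 729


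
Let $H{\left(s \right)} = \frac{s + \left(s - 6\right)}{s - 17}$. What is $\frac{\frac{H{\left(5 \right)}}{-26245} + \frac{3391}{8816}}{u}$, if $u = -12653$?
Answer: $- \frac{9206869}{302855122320} \approx -3.04 \cdot 10^{-5}$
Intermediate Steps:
$H{\left(s \right)} = \frac{-6 + 2 s}{-17 + s}$ ($H{\left(s \right)} = \frac{s + \left(s - 6\right)}{-17 + s} = \frac{s + \left(-6 + s\right)}{-17 + s} = \frac{-6 + 2 s}{-17 + s}$)
$\frac{\frac{H{\left(5 \right)}}{-26245} + \frac{3391}{8816}}{u} = \frac{\frac{2 \frac{1}{-17 + 5} \left(-3 + 5\right)}{-26245} + \frac{3391}{8816}}{-12653} = \left(2 \frac{1}{-12} \cdot 2 \left(- \frac{1}{26245}\right) + 3391 \cdot \frac{1}{8816}\right) \left(- \frac{1}{12653}\right) = \left(2 \left(- \frac{1}{12}\right) 2 \left(- \frac{1}{26245}\right) + \frac{3391}{8816}\right) \left(- \frac{1}{12653}\right) = \left(\left(- \frac{1}{3}\right) \left(- \frac{1}{26245}\right) + \frac{3391}{8816}\right) \left(- \frac{1}{12653}\right) = \left(\frac{1}{78735} + \frac{3391}{8816}\right) \left(- \frac{1}{12653}\right) = \frac{9206869}{23935440} \left(- \frac{1}{12653}\right) = - \frac{9206869}{302855122320}$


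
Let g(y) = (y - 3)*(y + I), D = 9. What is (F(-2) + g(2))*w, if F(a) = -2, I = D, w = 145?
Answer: -1885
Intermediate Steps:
I = 9
g(y) = (-3 + y)*(9 + y) (g(y) = (y - 3)*(y + 9) = (-3 + y)*(9 + y))
(F(-2) + g(2))*w = (-2 + (-27 + 2**2 + 6*2))*145 = (-2 + (-27 + 4 + 12))*145 = (-2 - 11)*145 = -13*145 = -1885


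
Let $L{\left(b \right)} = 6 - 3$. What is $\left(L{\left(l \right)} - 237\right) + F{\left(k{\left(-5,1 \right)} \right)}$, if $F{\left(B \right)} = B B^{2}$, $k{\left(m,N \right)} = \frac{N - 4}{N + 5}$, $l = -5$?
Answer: $- \frac{1873}{8} \approx -234.13$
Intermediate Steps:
$L{\left(b \right)} = 3$
$k{\left(m,N \right)} = \frac{-4 + N}{5 + N}$
$F{\left(B \right)} = B^{3}$
$\left(L{\left(l \right)} - 237\right) + F{\left(k{\left(-5,1 \right)} \right)} = \left(3 - 237\right) + \left(\frac{-4 + 1}{5 + 1}\right)^{3} = -234 + \left(\frac{1}{6} \left(-3\right)\right)^{3} = -234 + \left(- \frac{1}{2}\right)^{3} = -234 - \frac{1}{8} = - \frac{1873}{8}$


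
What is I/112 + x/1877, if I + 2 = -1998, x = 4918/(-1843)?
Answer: -432448301/24215177 ≈ -17.859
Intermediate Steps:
x = -4918/1843 (x = 4918*(-1/1843) = -4918/1843 ≈ -2.6685)
I = -2000 (I = -2 - 1998 = -2000)
I/112 + x/1877 = -2000/112 - 4918/1843/1877 = -2000*1/112 - 4918/1843*1/1877 = -125/7 - 4918/3459311 = -432448301/24215177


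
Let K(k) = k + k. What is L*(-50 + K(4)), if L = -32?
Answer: 1344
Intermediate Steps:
K(k) = 2*k
L*(-50 + K(4)) = -32*(-50 + 2*4) = -32*(-50 + 8) = -32*(-42) = 1344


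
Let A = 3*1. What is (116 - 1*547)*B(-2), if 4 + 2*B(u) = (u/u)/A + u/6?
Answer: 862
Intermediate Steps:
A = 3
B(u) = -11/6 + u/12 (B(u) = -2 + ((u/u)/3 + u/6)/2 = -2 + (1*(⅓) + u*(⅙))/2 = -2 + (⅓ + u/6)/2 = -2 + (⅙ + u/12) = -11/6 + u/12)
(116 - 1*547)*B(-2) = (116 - 1*547)*(-11/6 + (1/12)*(-2)) = (116 - 547)*(-11/6 - ⅙) = -431*(-2) = 862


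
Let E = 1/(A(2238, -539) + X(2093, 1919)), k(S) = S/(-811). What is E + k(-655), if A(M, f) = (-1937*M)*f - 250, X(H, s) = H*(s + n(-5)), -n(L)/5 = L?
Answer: 1533117089091/1898256425336 ≈ 0.80764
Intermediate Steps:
k(S) = -S/811 (k(S) = S*(-1/811) = -S/811)
n(L) = -5*L
X(H, s) = H*(25 + s) (X(H, s) = H*(s - 5*(-5)) = H*(s + 25) = H*(25 + s))
A(M, f) = -250 - 1937*M*f (A(M, f) = -1937*M*f - 250 = -250 - 1937*M*f)
E = 1/2340636776 (E = 1/((-250 - 1937*2238*(-539)) + 2093*(25 + 1919)) = 1/((-250 + 2336568234) + 2093*1944) = 1/(2336567984 + 4068792) = 1/2340636776 ≈ 4.2723e-10)
E + k(-655) = 1/2340636776 - 1/811*(-655) = 1/2340636776 + 655/811 = 1533117089091/1898256425336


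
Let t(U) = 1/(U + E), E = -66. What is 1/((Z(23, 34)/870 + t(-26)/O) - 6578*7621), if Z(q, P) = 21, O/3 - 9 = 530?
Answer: -21570780/1081359467840131 ≈ -1.9948e-8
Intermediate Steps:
O = 1617 (O = 27 + 3*530 = 27 + 1590 = 1617)
t(U) = 1/(-66 + U) (t(U) = 1/(U - 66) = 1/(-66 + U))
1/((Z(23, 34)/870 + t(-26)/O) - 6578*7621) = 1/((21/870 + 1/(-66 - 26*1617)) - 6578*7621) = (1/7621)/((21*(1/870) + (1/1617)/(-92)) - 6578) = (1/7621)/((7/290 - 1/92*1/1617) - 6578) = (1/7621)/((7/290 - 1/148764) - 6578) = (1/7621)/(520529/21570780 - 6578) = (1/7621)/(-141892070311/21570780) = -21570780/141892070311*1/7621 = -21570780/1081359467840131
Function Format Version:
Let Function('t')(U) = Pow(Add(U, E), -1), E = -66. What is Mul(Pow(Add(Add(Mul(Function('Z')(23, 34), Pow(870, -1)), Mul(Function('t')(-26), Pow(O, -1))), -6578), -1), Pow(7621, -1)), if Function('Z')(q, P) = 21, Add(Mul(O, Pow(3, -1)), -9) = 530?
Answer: Rational(-21570780, 1081359467840131) ≈ -1.9948e-8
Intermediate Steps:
O = 1617 (O = Add(27, Mul(3, 530)) = Add(27, 1590) = 1617)
Function('t')(U) = Pow(Add(-66, U), -1) (Function('t')(U) = Pow(Add(U, -66), -1) = Pow(Add(-66, U), -1))
Mul(Pow(Add(Add(Mul(Function('Z')(23, 34), Pow(870, -1)), Mul(Function('t')(-26), Pow(O, -1))), -6578), -1), Pow(7621, -1)) = Mul(Pow(Add(Add(Mul(21, Pow(870, -1)), Mul(Pow(Add(-66, -26), -1), Pow(1617, -1))), -6578), -1), Pow(7621, -1)) = Mul(Pow(Add(Add(Mul(21, Rational(1, 870)), Mul(Pow(-92, -1), Rational(1, 1617))), -6578), -1), Rational(1, 7621)) = Mul(Pow(Add(Add(Rational(7, 290), Mul(Rational(-1, 92), Rational(1, 1617))), -6578), -1), Rational(1, 7621)) = Mul(Pow(Add(Add(Rational(7, 290), Rational(-1, 148764)), -6578), -1), Rational(1, 7621)) = Mul(Pow(Add(Rational(520529, 21570780), -6578), -1), Rational(1, 7621)) = Mul(Pow(Rational(-141892070311, 21570780), -1), Rational(1, 7621)) = Mul(Rational(-21570780, 141892070311), Rational(1, 7621)) = Rational(-21570780, 1081359467840131)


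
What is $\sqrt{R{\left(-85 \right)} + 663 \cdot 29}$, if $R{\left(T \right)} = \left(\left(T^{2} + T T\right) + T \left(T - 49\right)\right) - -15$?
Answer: $\sqrt{45082} \approx 212.33$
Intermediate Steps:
$R{\left(T \right)} = 15 + 2 T^{2} + T \left(-49 + T\right)$ ($R{\left(T \right)} = \left(\left(T^{2} + T^{2}\right) + T \left(-49 + T\right)\right) + 15 = \left(2 T^{2} + T \left(-49 + T\right)\right) + 15 = 15 + 2 T^{2} + T \left(-49 + T\right)$)
$\sqrt{R{\left(-85 \right)} + 663 \cdot 29} = \sqrt{\left(15 - -4165 + 3 \left(-85\right)^{2}\right) + 663 \cdot 29} = \sqrt{\left(15 + 4165 + 3 \cdot 7225\right) + 19227} = \sqrt{\left(15 + 4165 + 21675\right) + 19227} = \sqrt{25855 + 19227} = \sqrt{45082}$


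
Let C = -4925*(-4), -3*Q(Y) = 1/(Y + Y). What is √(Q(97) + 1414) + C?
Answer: 19700 + √478955154/582 ≈ 19738.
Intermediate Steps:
Q(Y) = -1/(6*Y) (Q(Y) = -1/(3*(Y + Y)) = -1/(2*Y)/3 = -1/(6*Y))
C = 19700
√(Q(97) + 1414) + C = √(-⅙/97 + 1414) + 19700 = √(-⅙*1/97 + 1414) + 19700 = √(-1/582 + 1414) + 19700 = √(822947/582) + 19700 = √478955154/582 + 19700 = 19700 + √478955154/582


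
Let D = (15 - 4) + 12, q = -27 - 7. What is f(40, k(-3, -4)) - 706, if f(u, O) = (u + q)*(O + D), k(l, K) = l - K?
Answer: -562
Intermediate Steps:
q = -34
D = 23 (D = 11 + 12 = 23)
f(u, O) = (-34 + u)*(23 + O) (f(u, O) = (u - 34)*(O + 23) = (-34 + u)*(23 + O))
f(40, k(-3, -4)) - 706 = (-782 - 34*(-3 - 1*(-4)) + 23*40 + (-3 - 1*(-4))*40) - 706 = (-782 - 34*(-3 + 4) + 920 + (-3 + 4)*40) - 706 = (-782 - 34*1 + 920 + 1*40) - 706 = (-782 - 34 + 920 + 40) - 706 = 144 - 706 = -562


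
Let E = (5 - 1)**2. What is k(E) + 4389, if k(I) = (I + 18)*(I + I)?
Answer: 5477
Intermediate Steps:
E = 16 (E = 4**2 = 16)
k(I) = 2*I*(18 + I) (k(I) = (18 + I)*(2*I) = 2*I*(18 + I))
k(E) + 4389 = 2*16*(18 + 16) + 4389 = 2*16*34 + 4389 = 1088 + 4389 = 5477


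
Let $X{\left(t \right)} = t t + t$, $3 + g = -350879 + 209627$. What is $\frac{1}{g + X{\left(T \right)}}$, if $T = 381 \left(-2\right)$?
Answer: $\frac{1}{438627} \approx 2.2798 \cdot 10^{-6}$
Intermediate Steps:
$g = -141255$ ($g = -3 + \left(-350879 + 209627\right) = -3 - 141252 = -141255$)
$T = -762$
$X{\left(t \right)} = t + t^{2}$ ($X{\left(t \right)} = t^{2} + t = t + t^{2}$)
$\frac{1}{g + X{\left(T \right)}} = \frac{1}{-141255 - 762 \left(1 - 762\right)} = \frac{1}{-141255 - -579882} = \frac{1}{-141255 + 579882} = \frac{1}{438627}$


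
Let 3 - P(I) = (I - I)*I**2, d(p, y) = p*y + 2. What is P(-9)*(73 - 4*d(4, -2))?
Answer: 291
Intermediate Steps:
d(p, y) = 2 + p*y
P(I) = 3 (P(I) = 3 - (I - I)*I**2 = 3 - 0*I**2 = 3 - 1*0 = 3 + 0 = 3)
P(-9)*(73 - 4*d(4, -2)) = 3*(73 - 4*(2 + 4*(-2))) = 3*(73 - 4*(2 - 8)) = 3*(73 - 4*(-6)) = 3*(73 + 24) = 3*97 = 291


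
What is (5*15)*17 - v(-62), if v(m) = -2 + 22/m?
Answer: 39598/31 ≈ 1277.4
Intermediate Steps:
(5*15)*17 - v(-62) = (5*15)*17 - (-2 + 22/(-62)) = 75*17 - (-2 + 22*(-1/62)) = 1275 - (-2 - 11/31) = 1275 - 1*(-73/31) = 1275 + 73/31 = 39598/31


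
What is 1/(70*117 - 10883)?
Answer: -1/2693 ≈ -0.00037133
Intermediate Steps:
1/(70*117 - 10883) = 1/(8190 - 10883) = 1/(-2693) = -1/2693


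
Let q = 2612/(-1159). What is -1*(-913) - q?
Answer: 1060779/1159 ≈ 915.25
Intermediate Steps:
q = -2612/1159 (q = 2612*(-1/1159) = -2612/1159 ≈ -2.2537)
-1*(-913) - q = -1*(-913) - 1*(-2612/1159) = 913 + 2612/1159 = 1060779/1159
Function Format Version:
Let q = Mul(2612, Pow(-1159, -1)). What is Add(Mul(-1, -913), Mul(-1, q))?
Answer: Rational(1060779, 1159) ≈ 915.25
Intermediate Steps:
q = Rational(-2612, 1159) (q = Mul(2612, Rational(-1, 1159)) = Rational(-2612, 1159) ≈ -2.2537)
Add(Mul(-1, -913), Mul(-1, q)) = Add(Mul(-1, -913), Mul(-1, Rational(-2612, 1159))) = Add(913, Rational(2612, 1159)) = Rational(1060779, 1159)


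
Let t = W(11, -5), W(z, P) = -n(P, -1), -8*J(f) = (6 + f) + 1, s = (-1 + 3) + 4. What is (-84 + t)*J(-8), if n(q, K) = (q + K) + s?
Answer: -21/2 ≈ -10.500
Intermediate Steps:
s = 6 (s = 2 + 4 = 6)
n(q, K) = 6 + K + q (n(q, K) = (q + K) + 6 = (K + q) + 6 = 6 + K + q)
J(f) = -7/8 - f/8 (J(f) = -((6 + f) + 1)/8 = -(7 + f)/8 = -7/8 - f/8)
W(z, P) = -5 - P (W(z, P) = -(6 - 1 + P) = -(5 + P) = -5 - P)
t = 0 (t = -5 - 1*(-5) = -5 + 5 = 0)
(-84 + t)*J(-8) = (-84 + 0)*(-7/8 - ⅛*(-8)) = -84*(-7/8 + 1) = -84*⅛ = -21/2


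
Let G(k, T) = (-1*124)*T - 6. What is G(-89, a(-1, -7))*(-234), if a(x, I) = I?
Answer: -201708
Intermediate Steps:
G(k, T) = -6 - 124*T (G(k, T) = -124*T - 6 = -6 - 124*T)
G(-89, a(-1, -7))*(-234) = (-6 - 124*(-7))*(-234) = (-6 + 868)*(-234) = 862*(-234) = -201708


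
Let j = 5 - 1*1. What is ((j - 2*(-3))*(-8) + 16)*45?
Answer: -2880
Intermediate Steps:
j = 4 (j = 5 - 1 = 4)
((j - 2*(-3))*(-8) + 16)*45 = ((4 - 2*(-3))*(-8) + 16)*45 = ((4 + 6)*(-8) + 16)*45 = (10*(-8) + 16)*45 = (-80 + 16)*45 = -64*45 = -2880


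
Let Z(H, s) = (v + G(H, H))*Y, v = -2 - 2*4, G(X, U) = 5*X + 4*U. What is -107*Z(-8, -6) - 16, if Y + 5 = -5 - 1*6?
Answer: -140400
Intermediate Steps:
G(X, U) = 4*U + 5*X
Y = -16 (Y = -5 + (-5 - 1*6) = -5 + (-5 - 6) = -5 - 11 = -16)
v = -10 (v = -2 - 8 = -10)
Z(H, s) = 160 - 144*H (Z(H, s) = (-10 + (4*H + 5*H))*(-16) = (-10 + 9*H)*(-16) = 160 - 144*H)
-107*Z(-8, -6) - 16 = -107*(160 - 144*(-8)) - 16 = -107*(160 + 1152) - 16 = -107*1312 - 16 = -140384 - 16 = -140400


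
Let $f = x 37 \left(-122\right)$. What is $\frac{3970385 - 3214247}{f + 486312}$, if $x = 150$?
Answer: $- \frac{126023}{31798} \approx -3.9632$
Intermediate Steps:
$f = -677100$ ($f = 150 \cdot 37 \left(-122\right) = 5550 \left(-122\right) = -677100$)
$\frac{3970385 - 3214247}{f + 486312} = \frac{3970385 - 3214247}{-677100 + 486312} = \frac{756138}{-190788} = 756138 \left(- \frac{1}{190788}\right) = - \frac{126023}{31798}$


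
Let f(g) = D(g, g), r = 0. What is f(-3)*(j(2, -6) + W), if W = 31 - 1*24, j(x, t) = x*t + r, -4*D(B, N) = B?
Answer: -15/4 ≈ -3.7500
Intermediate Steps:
D(B, N) = -B/4
f(g) = -g/4
j(x, t) = t*x (j(x, t) = x*t + 0 = t*x + 0 = t*x)
W = 7 (W = 31 - 24 = 7)
f(-3)*(j(2, -6) + W) = (-¼*(-3))*(-6*2 + 7) = 3*(-12 + 7)/4 = (¾)*(-5) = -15/4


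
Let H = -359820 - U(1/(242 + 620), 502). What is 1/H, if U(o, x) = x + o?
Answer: -862/310597565 ≈ -2.7753e-6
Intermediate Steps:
U(o, x) = o + x
H = -310597565/862 (H = -359820 - (1/(242 + 620) + 502) = -359820 - (1/862 + 502) = -359820 - 1*432725/862 = -359820 - 432725/862 = -310597565/862 ≈ -3.6032e+5)
1/H = 1/(-310597565/862) = -862/310597565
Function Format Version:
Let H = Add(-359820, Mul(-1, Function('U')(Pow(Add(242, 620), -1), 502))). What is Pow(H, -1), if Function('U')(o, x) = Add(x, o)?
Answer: Rational(-862, 310597565) ≈ -2.7753e-6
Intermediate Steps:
Function('U')(o, x) = Add(o, x)
H = Rational(-310597565, 862) (H = Add(-359820, Mul(-1, Add(Pow(Add(242, 620), -1), 502))) = Add(-359820, Mul(-1, Add(Pow(862, -1), 502))) = Add(-359820, Mul(-1, Add(Rational(1, 862), 502))) = Add(-359820, Mul(-1, Rational(432725, 862))) = Add(-359820, Rational(-432725, 862)) = Rational(-310597565, 862) ≈ -3.6032e+5)
Pow(H, -1) = Pow(Rational(-310597565, 862), -1) = Rational(-862, 310597565)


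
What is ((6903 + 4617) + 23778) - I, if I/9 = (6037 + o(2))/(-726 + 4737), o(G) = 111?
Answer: 47174982/1337 ≈ 35284.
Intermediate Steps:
I = 18444/1337 (I = 9*((6037 + 111)/(-726 + 4737)) = 9*(6148/4011) = 18444/1337 ≈ 13.795)
((6903 + 4617) + 23778) - I = ((6903 + 4617) + 23778) - 1*18444/1337 = (11520 + 23778) - 18444/1337 = 35298 - 18444/1337 = 47174982/1337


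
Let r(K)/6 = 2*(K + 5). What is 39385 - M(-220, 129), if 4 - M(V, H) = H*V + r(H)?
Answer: 12609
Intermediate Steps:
r(K) = 60 + 12*K (r(K) = 6*(2*(K + 5)) = 6*(2*(5 + K)) = 6*(10 + 2*K) = 60 + 12*K)
M(V, H) = -56 - 12*H - H*V (M(V, H) = 4 - (H*V + (60 + 12*H)) = 4 - (60 + 12*H + H*V) = 4 + (-60 - 12*H - H*V) = -56 - 12*H - H*V)
39385 - M(-220, 129) = 39385 - (-56 - 12*129 - 1*129*(-220)) = 39385 - (-56 - 1548 + 28380) = 39385 - 1*26776 = 39385 - 26776 = 12609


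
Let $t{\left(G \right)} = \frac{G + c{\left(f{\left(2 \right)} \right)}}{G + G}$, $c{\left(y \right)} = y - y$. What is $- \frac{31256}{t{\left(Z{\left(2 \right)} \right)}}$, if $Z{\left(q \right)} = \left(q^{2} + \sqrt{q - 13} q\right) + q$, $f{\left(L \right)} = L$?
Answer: $-62512$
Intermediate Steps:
$Z{\left(q \right)} = q + q^{2} + q \sqrt{-13 + q}$ ($Z{\left(q \right)} = \left(q^{2} + \sqrt{-13 + q} q\right) + q = \left(q^{2} + q \sqrt{-13 + q}\right) + q = q + q^{2} + q \sqrt{-13 + q}$)
$c{\left(y \right)} = 0$
$t{\left(G \right)} = \frac{1}{2}$ ($t{\left(G \right)} = \frac{G + 0}{G + G} = \frac{G}{2 G} = G \frac{1}{2 G} = \frac{1}{2}$)
$- \frac{31256}{t{\left(Z{\left(2 \right)} \right)}} = - 31256 \frac{1}{\frac{1}{2}} = \left(-31256\right) 2 = -62512$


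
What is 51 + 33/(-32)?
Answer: 1599/32 ≈ 49.969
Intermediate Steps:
51 + 33/(-32) = 51 - 1/32*33 = 51 - 33/32 = 1599/32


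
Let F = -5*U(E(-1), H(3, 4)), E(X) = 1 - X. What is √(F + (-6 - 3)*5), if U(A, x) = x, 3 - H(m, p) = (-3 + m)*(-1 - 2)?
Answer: 2*I*√15 ≈ 7.746*I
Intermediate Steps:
H(m, p) = -6 + 3*m (H(m, p) = 3 - (-3 + m)*(-1 - 2) = 3 - (-3 + m)*(-3) = 3 - (9 - 3*m) = 3 + (-9 + 3*m) = -6 + 3*m)
F = -15 (F = -5*(-6 + 3*3) = -5*(-6 + 9) = -5*3 = -15)
√(F + (-6 - 3)*5) = √(-15 + (-6 - 3)*5) = √(-15 - 9*5) = √(-15 - 45) = √(-60) = 2*I*√15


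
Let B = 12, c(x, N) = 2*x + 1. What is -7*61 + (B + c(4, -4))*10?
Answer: -217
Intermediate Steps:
c(x, N) = 1 + 2*x
-7*61 + (B + c(4, -4))*10 = -7*61 + (12 + (1 + 2*4))*10 = -427 + (12 + (1 + 8))*10 = -427 + (12 + 9)*10 = -427 + 21*10 = -427 + 210 = -217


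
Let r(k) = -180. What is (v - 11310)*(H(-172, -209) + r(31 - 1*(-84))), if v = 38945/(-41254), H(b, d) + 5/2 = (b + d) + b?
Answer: 686400498635/82508 ≈ 8.3192e+6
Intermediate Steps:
H(b, d) = -5/2 + d + 2*b (H(b, d) = -5/2 + ((b + d) + b) = -5/2 + (d + 2*b) = -5/2 + d + 2*b)
v = -38945/41254 (v = 38945*(-1/41254) = -38945/41254 ≈ -0.94403)
(v - 11310)*(H(-172, -209) + r(31 - 1*(-84))) = (-38945/41254 - 11310)*((-5/2 - 209 + 2*(-172)) - 180) = -466621685*((-5/2 - 209 - 344) - 180)/41254 = -466621685*(-1111/2 - 180)/41254 = -466621685/41254*(-1471/2) = 686400498635/82508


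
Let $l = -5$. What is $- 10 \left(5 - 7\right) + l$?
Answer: $15$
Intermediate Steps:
$- 10 \left(5 - 7\right) + l = - 10 \left(5 - 7\right) - 5 = \left(-10\right) \left(-2\right) - 5 = 20 - 5 = 15$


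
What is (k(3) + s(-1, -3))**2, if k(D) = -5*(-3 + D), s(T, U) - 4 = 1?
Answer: 25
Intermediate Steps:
s(T, U) = 5 (s(T, U) = 4 + 1 = 5)
k(D) = 15 - 5*D
(k(3) + s(-1, -3))**2 = ((15 - 5*3) + 5)**2 = ((15 - 15) + 5)**2 = (0 + 5)**2 = 5**2 = 25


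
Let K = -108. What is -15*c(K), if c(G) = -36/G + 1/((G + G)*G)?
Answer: -38885/7776 ≈ -5.0006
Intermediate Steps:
c(G) = 1/(2*G²) - 36/G (c(G) = -36/G + 1/(((2*G))*G) = -36/G + (1/(2*G))/G = -36/G + 1/(2*G²) = 1/(2*G²) - 36/G)
-15*c(K) = -15*(1 - 72*(-108))/(2*(-108)²) = -15*(1 + 7776)/(2*11664) = -15*7777/(2*11664) = -15*7777/23328 = -38885/7776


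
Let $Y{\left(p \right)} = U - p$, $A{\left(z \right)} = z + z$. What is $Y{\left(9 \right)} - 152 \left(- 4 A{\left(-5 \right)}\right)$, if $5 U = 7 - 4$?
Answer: $- \frac{30442}{5} \approx -6088.4$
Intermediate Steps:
$U = \frac{3}{5}$ ($U = \frac{7 - 4}{5} = \frac{1}{5} \cdot 3 = \frac{3}{5} \approx 0.6$)
$A{\left(z \right)} = 2 z$
$Y{\left(p \right)} = \frac{3}{5} - p$
$Y{\left(9 \right)} - 152 \left(- 4 A{\left(-5 \right)}\right) = \left(\frac{3}{5} - 9\right) - 152 \left(- 4 \cdot 2 \left(-5\right)\right) = \left(\frac{3}{5} - 9\right) - 152 \left(\left(-4\right) \left(-10\right)\right) = - \frac{42}{5} - 6080 = - \frac{30442}{5}$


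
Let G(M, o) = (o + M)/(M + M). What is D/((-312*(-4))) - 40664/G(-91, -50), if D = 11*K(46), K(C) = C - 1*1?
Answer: -3078729503/58656 ≈ -52488.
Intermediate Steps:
G(M, o) = (M + o)/(2*M) (G(M, o) = (M + o)/((2*M)) = (M + o)*(1/(2*M)) = (M + o)/(2*M))
K(C) = -1 + C (K(C) = C - 1 = -1 + C)
D = 495 (D = 11*(-1 + 46) = 11*45 = 495)
D/((-312*(-4))) - 40664/G(-91, -50) = 495/((-312*(-4))) - 40664*(-182/(-91 - 50)) = 495/1248 - 40664/((½)*(-1/91)*(-141)) = 495*(1/1248) - 40664/141/182 = 165/416 - 40664*182/141 = 165/416 - 7400848/141 = -3078729503/58656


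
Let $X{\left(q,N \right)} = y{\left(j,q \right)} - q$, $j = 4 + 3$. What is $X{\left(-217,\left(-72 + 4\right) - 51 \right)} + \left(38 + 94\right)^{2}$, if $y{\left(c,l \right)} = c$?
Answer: $17648$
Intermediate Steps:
$j = 7$
$X{\left(q,N \right)} = 7 - q$
$X{\left(-217,\left(-72 + 4\right) - 51 \right)} + \left(38 + 94\right)^{2} = \left(7 - -217\right) + \left(38 + 94\right)^{2} = \left(7 + 217\right) + 132^{2} = 224 + 17424 = 17648$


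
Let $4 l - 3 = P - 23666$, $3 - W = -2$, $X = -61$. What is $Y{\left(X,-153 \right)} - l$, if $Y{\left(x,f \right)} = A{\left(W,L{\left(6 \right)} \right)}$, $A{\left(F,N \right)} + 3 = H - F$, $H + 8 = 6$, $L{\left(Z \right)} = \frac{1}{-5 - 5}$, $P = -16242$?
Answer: $\frac{39865}{4} \approx 9966.3$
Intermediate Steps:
$W = 5$ ($W = 3 - -2 = 3 + 2 = 5$)
$L{\left(Z \right)} = - \frac{1}{10}$ ($L{\left(Z \right)} = \frac{1}{-10} = - \frac{1}{10}$)
$H = -2$ ($H = -8 + 6 = -2$)
$A{\left(F,N \right)} = -5 - F$ ($A{\left(F,N \right)} = -3 - \left(2 + F\right) = -5 - F$)
$Y{\left(x,f \right)} = -10$ ($Y{\left(x,f \right)} = -5 - 5 = -10$)
$l = - \frac{39905}{4}$ ($l = \frac{3}{4} + \frac{-16242 - 23666}{4} = \frac{3}{4} + \frac{1}{4} \left(-39908\right) = \frac{3}{4} - 9977 = - \frac{39905}{4} \approx -9976.3$)
$Y{\left(X,-153 \right)} - l = -10 - - \frac{39905}{4} = -10 + \frac{39905}{4} = \frac{39865}{4}$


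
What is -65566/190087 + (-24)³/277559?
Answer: -20826196082/52760357633 ≈ -0.39473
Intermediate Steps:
-65566/190087 + (-24)³/277559 = -65566*1/190087 - 13824*1/277559 = -65566/190087 - 13824/277559 = -20826196082/52760357633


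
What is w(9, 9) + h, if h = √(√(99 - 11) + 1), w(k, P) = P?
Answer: 9 + √(1 + 2*√22) ≈ 12.222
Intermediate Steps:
h = √(1 + 2*√22) (h = √(√88 + 1) = √(2*√22 + 1) = √(1 + 2*√22) ≈ 3.2219)
w(9, 9) + h = 9 + √(1 + 2*√22)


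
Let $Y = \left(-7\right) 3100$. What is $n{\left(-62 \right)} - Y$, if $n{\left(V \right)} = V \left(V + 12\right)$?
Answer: $24800$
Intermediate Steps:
$n{\left(V \right)} = V \left(12 + V\right)$
$Y = -21700$
$n{\left(-62 \right)} - Y = - 62 \left(12 - 62\right) - -21700 = \left(-62\right) \left(-50\right) + 21700 = 3100 + 21700 = 24800$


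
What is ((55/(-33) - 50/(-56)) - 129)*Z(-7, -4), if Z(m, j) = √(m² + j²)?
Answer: -10901*√65/84 ≈ -1046.3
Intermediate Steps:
Z(m, j) = √(j² + m²)
((55/(-33) - 50/(-56)) - 129)*Z(-7, -4) = ((55/(-33) - 50/(-56)) - 129)*√((-4)² + (-7)²) = ((55*(-1/33) - 50*(-1/56)) - 129)*√(16 + 49) = ((-5/3 + 25/28) - 129)*√65 = (-65/84 - 129)*√65 = -10901*√65/84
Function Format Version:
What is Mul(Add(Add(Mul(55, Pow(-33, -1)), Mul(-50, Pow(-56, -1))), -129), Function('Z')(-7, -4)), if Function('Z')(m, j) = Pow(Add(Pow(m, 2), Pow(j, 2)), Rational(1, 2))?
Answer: Mul(Rational(-10901, 84), Pow(65, Rational(1, 2))) ≈ -1046.3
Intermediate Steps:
Function('Z')(m, j) = Pow(Add(Pow(j, 2), Pow(m, 2)), Rational(1, 2))
Mul(Add(Add(Mul(55, Pow(-33, -1)), Mul(-50, Pow(-56, -1))), -129), Function('Z')(-7, -4)) = Mul(Add(Add(Mul(55, Pow(-33, -1)), Mul(-50, Pow(-56, -1))), -129), Pow(Add(Pow(-4, 2), Pow(-7, 2)), Rational(1, 2))) = Mul(Add(Add(Mul(55, Rational(-1, 33)), Mul(-50, Rational(-1, 56))), -129), Pow(Add(16, 49), Rational(1, 2))) = Mul(Add(Add(Rational(-5, 3), Rational(25, 28)), -129), Pow(65, Rational(1, 2))) = Mul(Add(Rational(-65, 84), -129), Pow(65, Rational(1, 2))) = Mul(Rational(-10901, 84), Pow(65, Rational(1, 2)))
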